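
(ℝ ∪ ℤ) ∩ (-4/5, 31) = (-4/5, 31)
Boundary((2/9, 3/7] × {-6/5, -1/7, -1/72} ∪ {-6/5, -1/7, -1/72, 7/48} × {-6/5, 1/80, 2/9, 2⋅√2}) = ([2/9, 3/7] × {-6/5, -1/7, -1/72}) ∪ ({-6/5, -1/7, -1/72, 7/48} × {-6/5, 1/80, 2/9, 2⋅√2})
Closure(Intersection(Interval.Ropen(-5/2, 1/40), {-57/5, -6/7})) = {-6/7}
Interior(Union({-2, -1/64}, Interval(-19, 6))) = Interval.open(-19, 6)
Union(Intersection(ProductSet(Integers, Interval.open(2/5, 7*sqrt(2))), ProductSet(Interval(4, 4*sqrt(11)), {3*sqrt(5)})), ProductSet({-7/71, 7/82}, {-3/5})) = Union(ProductSet({-7/71, 7/82}, {-3/5}), ProductSet(Range(4, 14, 1), {3*sqrt(5)}))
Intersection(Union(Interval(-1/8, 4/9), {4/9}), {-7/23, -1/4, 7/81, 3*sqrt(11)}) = {7/81}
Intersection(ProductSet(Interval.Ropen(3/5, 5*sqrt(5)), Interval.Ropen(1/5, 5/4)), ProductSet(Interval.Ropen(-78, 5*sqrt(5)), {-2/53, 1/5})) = ProductSet(Interval.Ropen(3/5, 5*sqrt(5)), {1/5})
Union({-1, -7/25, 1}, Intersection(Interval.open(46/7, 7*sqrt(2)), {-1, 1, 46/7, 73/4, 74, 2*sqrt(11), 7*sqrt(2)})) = {-1, -7/25, 1, 2*sqrt(11)}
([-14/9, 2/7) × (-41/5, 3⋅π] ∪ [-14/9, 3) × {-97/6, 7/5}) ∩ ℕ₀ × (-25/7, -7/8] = {0} × (-25/7, -7/8]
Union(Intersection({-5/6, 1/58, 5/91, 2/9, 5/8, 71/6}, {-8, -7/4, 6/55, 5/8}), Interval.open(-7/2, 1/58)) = Union({5/8}, Interval.open(-7/2, 1/58))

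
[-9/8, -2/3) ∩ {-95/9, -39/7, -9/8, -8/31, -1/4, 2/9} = {-9/8}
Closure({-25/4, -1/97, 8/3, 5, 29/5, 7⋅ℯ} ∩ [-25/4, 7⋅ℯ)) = {-25/4, -1/97, 8/3, 5, 29/5}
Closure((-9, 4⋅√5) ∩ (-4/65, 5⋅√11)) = [-4/65, 4⋅√5]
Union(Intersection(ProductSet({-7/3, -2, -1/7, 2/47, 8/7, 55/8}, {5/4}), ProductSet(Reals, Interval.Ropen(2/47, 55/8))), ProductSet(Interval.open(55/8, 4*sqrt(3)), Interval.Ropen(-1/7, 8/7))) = Union(ProductSet({-7/3, -2, -1/7, 2/47, 8/7, 55/8}, {5/4}), ProductSet(Interval.open(55/8, 4*sqrt(3)), Interval.Ropen(-1/7, 8/7)))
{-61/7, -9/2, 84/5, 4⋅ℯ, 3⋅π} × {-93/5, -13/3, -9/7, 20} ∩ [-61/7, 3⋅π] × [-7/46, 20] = {-61/7, -9/2, 3⋅π} × {20}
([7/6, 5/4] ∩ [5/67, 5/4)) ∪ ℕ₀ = ℕ₀ ∪ [7/6, 5/4)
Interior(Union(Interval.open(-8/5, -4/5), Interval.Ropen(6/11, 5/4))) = Union(Interval.open(-8/5, -4/5), Interval.open(6/11, 5/4))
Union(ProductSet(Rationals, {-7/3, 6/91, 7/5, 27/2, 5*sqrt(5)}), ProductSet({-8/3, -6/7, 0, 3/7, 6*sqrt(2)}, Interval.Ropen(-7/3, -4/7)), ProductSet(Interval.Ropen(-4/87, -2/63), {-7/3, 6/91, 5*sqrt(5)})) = Union(ProductSet({-8/3, -6/7, 0, 3/7, 6*sqrt(2)}, Interval.Ropen(-7/3, -4/7)), ProductSet(Interval.Ropen(-4/87, -2/63), {-7/3, 6/91, 5*sqrt(5)}), ProductSet(Rationals, {-7/3, 6/91, 7/5, 27/2, 5*sqrt(5)}))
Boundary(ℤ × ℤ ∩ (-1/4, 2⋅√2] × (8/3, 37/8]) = {0, 1, 2} × {3, 4}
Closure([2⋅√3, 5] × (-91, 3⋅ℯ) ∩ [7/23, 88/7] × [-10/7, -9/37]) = [2⋅√3, 5] × [-10/7, -9/37]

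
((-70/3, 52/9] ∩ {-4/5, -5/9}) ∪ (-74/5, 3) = (-74/5, 3)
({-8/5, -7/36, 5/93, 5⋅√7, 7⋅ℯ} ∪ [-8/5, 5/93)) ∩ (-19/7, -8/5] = {-8/5}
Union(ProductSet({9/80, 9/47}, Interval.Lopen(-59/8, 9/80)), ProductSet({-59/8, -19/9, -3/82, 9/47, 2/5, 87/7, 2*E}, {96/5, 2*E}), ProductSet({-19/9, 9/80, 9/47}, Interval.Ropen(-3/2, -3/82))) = Union(ProductSet({9/80, 9/47}, Interval.Lopen(-59/8, 9/80)), ProductSet({-19/9, 9/80, 9/47}, Interval.Ropen(-3/2, -3/82)), ProductSet({-59/8, -19/9, -3/82, 9/47, 2/5, 87/7, 2*E}, {96/5, 2*E}))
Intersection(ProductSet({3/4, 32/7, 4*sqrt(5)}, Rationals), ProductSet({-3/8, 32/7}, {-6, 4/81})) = ProductSet({32/7}, {-6, 4/81})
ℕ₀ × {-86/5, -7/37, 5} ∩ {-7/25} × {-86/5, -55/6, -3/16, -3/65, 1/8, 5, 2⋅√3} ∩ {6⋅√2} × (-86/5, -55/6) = ∅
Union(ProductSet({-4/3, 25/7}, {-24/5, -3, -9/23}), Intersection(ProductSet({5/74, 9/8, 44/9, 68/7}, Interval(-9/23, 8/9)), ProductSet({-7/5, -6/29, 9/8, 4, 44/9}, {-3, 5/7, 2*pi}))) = Union(ProductSet({-4/3, 25/7}, {-24/5, -3, -9/23}), ProductSet({9/8, 44/9}, {5/7}))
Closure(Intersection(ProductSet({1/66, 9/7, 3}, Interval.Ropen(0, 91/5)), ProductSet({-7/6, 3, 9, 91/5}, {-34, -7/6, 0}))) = ProductSet({3}, {0})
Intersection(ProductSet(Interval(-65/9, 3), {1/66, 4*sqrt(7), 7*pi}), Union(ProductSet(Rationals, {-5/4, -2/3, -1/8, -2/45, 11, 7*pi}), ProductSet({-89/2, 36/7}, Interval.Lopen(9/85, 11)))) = ProductSet(Intersection(Interval(-65/9, 3), Rationals), {7*pi})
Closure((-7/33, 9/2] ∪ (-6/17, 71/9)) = [-6/17, 71/9]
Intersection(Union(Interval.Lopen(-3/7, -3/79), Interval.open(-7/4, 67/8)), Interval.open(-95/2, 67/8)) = Interval.open(-7/4, 67/8)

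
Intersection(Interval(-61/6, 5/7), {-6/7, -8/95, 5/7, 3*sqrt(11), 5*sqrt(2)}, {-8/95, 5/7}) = {-8/95, 5/7}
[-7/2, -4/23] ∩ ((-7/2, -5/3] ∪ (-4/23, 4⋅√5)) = (-7/2, -5/3]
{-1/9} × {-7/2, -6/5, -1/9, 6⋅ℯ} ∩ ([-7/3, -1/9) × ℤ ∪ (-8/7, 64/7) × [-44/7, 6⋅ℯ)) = {-1/9} × {-7/2, -6/5, -1/9}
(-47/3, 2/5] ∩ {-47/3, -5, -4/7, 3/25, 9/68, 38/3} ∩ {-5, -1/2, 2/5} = {-5}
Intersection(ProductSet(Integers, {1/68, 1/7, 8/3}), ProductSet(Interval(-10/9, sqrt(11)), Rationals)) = ProductSet(Range(-1, 4, 1), {1/68, 1/7, 8/3})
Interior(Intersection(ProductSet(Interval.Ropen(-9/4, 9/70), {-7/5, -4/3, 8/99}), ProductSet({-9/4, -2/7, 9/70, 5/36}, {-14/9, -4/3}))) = EmptySet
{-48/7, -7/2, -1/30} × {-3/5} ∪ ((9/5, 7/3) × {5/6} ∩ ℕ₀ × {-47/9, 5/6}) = ({-48/7, -7/2, -1/30} × {-3/5}) ∪ ({2} × {5/6})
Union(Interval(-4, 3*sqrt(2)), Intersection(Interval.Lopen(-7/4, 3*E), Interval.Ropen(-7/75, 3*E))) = Interval.Ropen(-4, 3*E)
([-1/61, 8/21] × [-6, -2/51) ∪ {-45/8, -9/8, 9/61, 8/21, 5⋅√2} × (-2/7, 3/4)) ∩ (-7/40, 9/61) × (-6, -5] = [-1/61, 9/61) × (-6, -5]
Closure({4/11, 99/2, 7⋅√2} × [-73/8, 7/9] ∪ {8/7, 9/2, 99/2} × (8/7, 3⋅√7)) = ({4/11, 99/2, 7⋅√2} × [-73/8, 7/9]) ∪ ({8/7, 9/2, 99/2} × [8/7, 3⋅√7])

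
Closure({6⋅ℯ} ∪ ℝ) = ℝ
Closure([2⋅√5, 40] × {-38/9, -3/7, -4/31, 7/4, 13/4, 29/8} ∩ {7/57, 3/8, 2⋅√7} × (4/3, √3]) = ∅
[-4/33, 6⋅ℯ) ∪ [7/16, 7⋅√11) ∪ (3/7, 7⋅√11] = [-4/33, 7⋅√11]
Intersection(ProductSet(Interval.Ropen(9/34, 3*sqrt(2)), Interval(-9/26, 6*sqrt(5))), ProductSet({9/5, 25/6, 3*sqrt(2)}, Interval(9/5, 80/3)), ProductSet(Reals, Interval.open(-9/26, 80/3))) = ProductSet({9/5, 25/6}, Interval(9/5, 6*sqrt(5)))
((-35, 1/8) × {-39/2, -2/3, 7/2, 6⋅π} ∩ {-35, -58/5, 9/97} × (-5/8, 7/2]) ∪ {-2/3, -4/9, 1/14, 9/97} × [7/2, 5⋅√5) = ({-58/5, 9/97} × {7/2}) ∪ ({-2/3, -4/9, 1/14, 9/97} × [7/2, 5⋅√5))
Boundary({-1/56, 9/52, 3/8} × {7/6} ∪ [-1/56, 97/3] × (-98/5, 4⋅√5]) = ({-1/56, 97/3} × [-98/5, 4⋅√5]) ∪ ([-1/56, 97/3] × {-98/5, 4⋅√5})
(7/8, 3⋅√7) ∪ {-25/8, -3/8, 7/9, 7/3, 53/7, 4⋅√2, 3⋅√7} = {-25/8, -3/8, 7/9} ∪ (7/8, 3⋅√7]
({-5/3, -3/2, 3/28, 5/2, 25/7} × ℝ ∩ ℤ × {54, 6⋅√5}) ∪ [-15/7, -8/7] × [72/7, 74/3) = [-15/7, -8/7] × [72/7, 74/3)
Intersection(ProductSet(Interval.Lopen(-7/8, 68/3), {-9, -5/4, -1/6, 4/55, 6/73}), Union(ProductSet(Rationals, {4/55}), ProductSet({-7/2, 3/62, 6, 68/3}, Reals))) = Union(ProductSet({3/62, 6, 68/3}, {-9, -5/4, -1/6, 4/55, 6/73}), ProductSet(Intersection(Interval.Lopen(-7/8, 68/3), Rationals), {4/55}))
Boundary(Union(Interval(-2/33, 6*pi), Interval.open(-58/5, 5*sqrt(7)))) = {-58/5, 6*pi}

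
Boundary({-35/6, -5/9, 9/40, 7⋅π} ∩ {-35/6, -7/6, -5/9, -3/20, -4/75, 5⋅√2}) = {-35/6, -5/9}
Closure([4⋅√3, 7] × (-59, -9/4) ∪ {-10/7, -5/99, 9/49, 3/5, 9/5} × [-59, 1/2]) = ({-10/7, -5/99, 9/49, 3/5, 9/5} × [-59, 1/2]) ∪ ([4⋅√3, 7] × [-59, -9/4])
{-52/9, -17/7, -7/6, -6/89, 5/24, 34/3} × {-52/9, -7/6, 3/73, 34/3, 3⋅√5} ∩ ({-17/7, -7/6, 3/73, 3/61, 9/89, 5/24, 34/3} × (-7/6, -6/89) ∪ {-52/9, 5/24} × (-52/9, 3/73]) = {-52/9, 5/24} × {-7/6, 3/73}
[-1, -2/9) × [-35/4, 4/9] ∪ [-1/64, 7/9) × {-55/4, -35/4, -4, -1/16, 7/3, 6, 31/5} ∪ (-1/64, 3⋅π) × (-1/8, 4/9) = ([-1, -2/9) × [-35/4, 4/9]) ∪ ((-1/64, 3⋅π) × (-1/8, 4/9)) ∪ ([-1/64, 7/9) × {-55/4, -35/4, -4, -1/16, 7/3, 6, 31/5})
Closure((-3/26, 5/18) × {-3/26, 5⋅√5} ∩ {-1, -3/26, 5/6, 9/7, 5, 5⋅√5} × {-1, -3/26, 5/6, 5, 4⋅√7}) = ∅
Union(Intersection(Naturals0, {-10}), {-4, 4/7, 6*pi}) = {-4, 4/7, 6*pi}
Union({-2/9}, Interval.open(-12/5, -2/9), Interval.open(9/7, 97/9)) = Union(Interval.Lopen(-12/5, -2/9), Interval.open(9/7, 97/9))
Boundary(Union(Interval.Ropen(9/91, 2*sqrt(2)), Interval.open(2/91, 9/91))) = {2/91, 2*sqrt(2)}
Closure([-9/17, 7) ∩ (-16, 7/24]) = [-9/17, 7/24]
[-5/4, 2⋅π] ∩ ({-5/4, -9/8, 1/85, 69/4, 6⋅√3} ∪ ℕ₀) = {-5/4, -9/8, 1/85} ∪ {0, 1, …, 6}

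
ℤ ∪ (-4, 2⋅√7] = ℤ ∪ [-4, 2⋅√7]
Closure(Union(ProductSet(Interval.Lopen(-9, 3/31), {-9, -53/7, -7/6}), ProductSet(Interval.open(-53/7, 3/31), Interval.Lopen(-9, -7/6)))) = Union(ProductSet({-53/7, 3/31}, Interval(-9, -7/6)), ProductSet(Interval(-9, 3/31), {-9, -53/7, -7/6}), ProductSet(Interval.open(-53/7, 3/31), Interval.Lopen(-9, -7/6)))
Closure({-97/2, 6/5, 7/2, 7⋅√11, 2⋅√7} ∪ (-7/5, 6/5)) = {-97/2, 7/2, 7⋅√11, 2⋅√7} ∪ [-7/5, 6/5]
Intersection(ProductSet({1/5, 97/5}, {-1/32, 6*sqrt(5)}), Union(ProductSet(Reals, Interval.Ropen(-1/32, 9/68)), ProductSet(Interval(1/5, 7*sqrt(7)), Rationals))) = ProductSet({1/5, 97/5}, {-1/32})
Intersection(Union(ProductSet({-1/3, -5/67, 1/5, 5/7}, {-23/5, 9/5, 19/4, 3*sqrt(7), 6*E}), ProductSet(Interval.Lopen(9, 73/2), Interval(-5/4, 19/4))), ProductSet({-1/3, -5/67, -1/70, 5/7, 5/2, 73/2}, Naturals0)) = ProductSet({73/2}, Range(0, 5, 1))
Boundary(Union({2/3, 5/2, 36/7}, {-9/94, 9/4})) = {-9/94, 2/3, 9/4, 5/2, 36/7}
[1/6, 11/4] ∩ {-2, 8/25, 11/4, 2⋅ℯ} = {8/25, 11/4}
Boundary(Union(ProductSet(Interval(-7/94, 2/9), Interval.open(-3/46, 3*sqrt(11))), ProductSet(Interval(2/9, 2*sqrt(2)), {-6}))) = Union(ProductSet({-7/94, 2/9}, Interval(-3/46, 3*sqrt(11))), ProductSet(Interval(-7/94, 2/9), {-3/46, 3*sqrt(11)}), ProductSet(Interval(2/9, 2*sqrt(2)), {-6}))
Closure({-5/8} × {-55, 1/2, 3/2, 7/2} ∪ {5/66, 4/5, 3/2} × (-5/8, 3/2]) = ({-5/8} × {-55, 1/2, 3/2, 7/2}) ∪ ({5/66, 4/5, 3/2} × [-5/8, 3/2])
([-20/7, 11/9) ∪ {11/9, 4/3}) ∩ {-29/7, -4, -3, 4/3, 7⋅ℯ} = {4/3}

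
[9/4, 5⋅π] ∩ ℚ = ℚ ∩ [9/4, 5⋅π]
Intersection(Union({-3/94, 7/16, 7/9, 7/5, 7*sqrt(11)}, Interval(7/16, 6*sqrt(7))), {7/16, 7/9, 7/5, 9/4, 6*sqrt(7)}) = {7/16, 7/9, 7/5, 9/4, 6*sqrt(7)}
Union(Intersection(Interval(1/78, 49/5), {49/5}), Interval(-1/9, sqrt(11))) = Union({49/5}, Interval(-1/9, sqrt(11)))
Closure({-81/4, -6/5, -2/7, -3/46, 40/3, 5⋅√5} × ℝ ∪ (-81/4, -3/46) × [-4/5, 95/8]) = ([-81/4, -3/46] × {-4/5, 95/8}) ∪ ((-81/4, -3/46) × [-4/5, 95/8]) ∪ ({-81/4, -6/5, -2/7, -3/46, 40/3, 5⋅√5} × ℝ)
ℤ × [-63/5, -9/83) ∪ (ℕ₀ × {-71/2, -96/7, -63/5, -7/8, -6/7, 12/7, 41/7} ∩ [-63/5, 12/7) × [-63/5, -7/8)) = ℤ × [-63/5, -9/83)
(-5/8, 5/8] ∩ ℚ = ℚ ∩ (-5/8, 5/8]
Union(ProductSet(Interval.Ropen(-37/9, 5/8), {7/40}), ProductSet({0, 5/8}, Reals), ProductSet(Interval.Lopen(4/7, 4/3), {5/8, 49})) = Union(ProductSet({0, 5/8}, Reals), ProductSet(Interval.Ropen(-37/9, 5/8), {7/40}), ProductSet(Interval.Lopen(4/7, 4/3), {5/8, 49}))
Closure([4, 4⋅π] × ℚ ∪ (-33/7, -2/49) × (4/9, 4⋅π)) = ({-33/7, -2/49} × [4/9, 4⋅π]) ∪ ([-33/7, -2/49] × {4/9, 4⋅π}) ∪ ((-33/7, -2/49) × (4/9, 4⋅π)) ∪ ([4, 4⋅π] × (ℚ ∪ (-∞, ∞)))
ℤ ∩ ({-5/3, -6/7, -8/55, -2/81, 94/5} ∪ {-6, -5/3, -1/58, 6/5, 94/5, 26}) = {-6, 26}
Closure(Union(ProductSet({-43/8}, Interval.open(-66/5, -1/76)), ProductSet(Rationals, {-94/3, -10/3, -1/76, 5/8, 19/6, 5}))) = Union(ProductSet({-43/8}, Interval(-66/5, -1/76)), ProductSet(Reals, {-94/3, -10/3, -1/76, 5/8, 19/6, 5}))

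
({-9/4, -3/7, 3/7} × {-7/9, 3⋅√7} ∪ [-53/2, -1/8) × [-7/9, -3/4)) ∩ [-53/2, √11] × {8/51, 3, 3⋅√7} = {-9/4, -3/7, 3/7} × {3⋅√7}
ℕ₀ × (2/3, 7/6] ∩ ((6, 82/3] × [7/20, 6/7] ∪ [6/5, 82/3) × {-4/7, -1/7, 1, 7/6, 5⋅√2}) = ({2, 3, …, 27} × {1, 7/6}) ∪ ({7, 8, …, 27} × (2/3, 6/7])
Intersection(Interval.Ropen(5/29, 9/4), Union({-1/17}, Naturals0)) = Range(1, 3, 1)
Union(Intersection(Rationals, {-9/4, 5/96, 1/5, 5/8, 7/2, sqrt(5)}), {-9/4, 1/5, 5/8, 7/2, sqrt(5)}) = {-9/4, 5/96, 1/5, 5/8, 7/2, sqrt(5)}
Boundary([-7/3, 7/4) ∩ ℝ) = {-7/3, 7/4}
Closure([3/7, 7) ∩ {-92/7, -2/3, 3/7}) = {3/7}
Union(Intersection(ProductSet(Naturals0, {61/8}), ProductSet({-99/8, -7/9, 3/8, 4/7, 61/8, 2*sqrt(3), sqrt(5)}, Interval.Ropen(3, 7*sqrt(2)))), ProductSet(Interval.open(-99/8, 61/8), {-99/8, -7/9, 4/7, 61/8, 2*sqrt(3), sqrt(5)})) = ProductSet(Interval.open(-99/8, 61/8), {-99/8, -7/9, 4/7, 61/8, 2*sqrt(3), sqrt(5)})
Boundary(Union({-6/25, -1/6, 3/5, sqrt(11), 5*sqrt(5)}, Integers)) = Union({-6/25, -1/6, 3/5, sqrt(11), 5*sqrt(5)}, Integers)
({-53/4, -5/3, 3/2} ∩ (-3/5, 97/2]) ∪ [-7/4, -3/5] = [-7/4, -3/5] ∪ {3/2}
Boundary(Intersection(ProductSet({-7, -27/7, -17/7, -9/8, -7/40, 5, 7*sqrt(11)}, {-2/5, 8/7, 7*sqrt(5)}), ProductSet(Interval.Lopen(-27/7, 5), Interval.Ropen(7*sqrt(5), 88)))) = ProductSet({-17/7, -9/8, -7/40, 5}, {7*sqrt(5)})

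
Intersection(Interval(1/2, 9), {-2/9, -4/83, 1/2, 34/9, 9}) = {1/2, 34/9, 9}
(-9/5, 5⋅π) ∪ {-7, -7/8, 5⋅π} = {-7} ∪ (-9/5, 5⋅π]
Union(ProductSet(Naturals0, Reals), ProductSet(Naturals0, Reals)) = ProductSet(Naturals0, Reals)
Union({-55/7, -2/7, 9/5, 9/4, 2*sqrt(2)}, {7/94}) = {-55/7, -2/7, 7/94, 9/5, 9/4, 2*sqrt(2)}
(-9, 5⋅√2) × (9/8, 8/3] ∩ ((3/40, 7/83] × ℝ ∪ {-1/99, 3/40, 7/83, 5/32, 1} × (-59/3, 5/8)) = (3/40, 7/83] × (9/8, 8/3]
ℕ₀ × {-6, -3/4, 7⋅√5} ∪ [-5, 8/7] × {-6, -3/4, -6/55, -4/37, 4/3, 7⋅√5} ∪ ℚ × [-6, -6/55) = (ℚ × [-6, -6/55)) ∪ (ℕ₀ × {-6, -3/4, 7⋅√5}) ∪ ([-5, 8/7] × {-6, -3/4, -6/55, -4/37, 4/3, 7⋅√5})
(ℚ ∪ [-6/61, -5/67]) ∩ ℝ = ℚ ∪ [-6/61, -5/67]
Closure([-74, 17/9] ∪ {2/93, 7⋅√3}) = [-74, 17/9] ∪ {7⋅√3}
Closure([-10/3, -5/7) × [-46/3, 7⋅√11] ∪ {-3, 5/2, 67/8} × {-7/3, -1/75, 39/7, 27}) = ({-3, 5/2, 67/8} × {-7/3, -1/75, 39/7, 27}) ∪ ([-10/3, -5/7] × [-46/3, 7⋅√11])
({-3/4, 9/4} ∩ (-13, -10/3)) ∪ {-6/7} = {-6/7}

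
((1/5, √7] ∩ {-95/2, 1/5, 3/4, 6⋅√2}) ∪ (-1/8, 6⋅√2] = (-1/8, 6⋅√2]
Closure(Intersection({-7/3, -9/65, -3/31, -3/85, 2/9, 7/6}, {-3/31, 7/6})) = {-3/31, 7/6}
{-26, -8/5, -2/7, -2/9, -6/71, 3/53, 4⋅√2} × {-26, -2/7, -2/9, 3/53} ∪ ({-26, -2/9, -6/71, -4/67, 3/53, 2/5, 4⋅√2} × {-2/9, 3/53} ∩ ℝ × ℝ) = ({-26, -2/9, -6/71, -4/67, 3/53, 2/5, 4⋅√2} × {-2/9, 3/53}) ∪ ({-26, -8/5, -2/7, -2/9, -6/71, 3/53, 4⋅√2} × {-26, -2/7, -2/9, 3/53})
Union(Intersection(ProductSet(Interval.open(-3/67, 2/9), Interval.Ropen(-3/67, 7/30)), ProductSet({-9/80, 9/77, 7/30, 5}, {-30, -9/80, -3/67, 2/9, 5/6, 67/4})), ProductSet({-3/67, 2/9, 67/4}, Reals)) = Union(ProductSet({9/77}, {-3/67, 2/9}), ProductSet({-3/67, 2/9, 67/4}, Reals))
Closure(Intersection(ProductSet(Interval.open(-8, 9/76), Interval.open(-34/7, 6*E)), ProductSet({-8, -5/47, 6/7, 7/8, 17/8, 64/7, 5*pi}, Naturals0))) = ProductSet({-5/47}, Range(0, 17, 1))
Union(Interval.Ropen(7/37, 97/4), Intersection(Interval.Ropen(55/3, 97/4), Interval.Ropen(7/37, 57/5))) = Interval.Ropen(7/37, 97/4)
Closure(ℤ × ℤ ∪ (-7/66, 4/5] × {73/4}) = (ℤ × ℤ) ∪ ([-7/66, 4/5] × {73/4})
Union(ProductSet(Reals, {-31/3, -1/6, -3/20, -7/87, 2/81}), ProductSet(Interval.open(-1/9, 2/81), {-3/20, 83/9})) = Union(ProductSet(Interval.open(-1/9, 2/81), {-3/20, 83/9}), ProductSet(Reals, {-31/3, -1/6, -3/20, -7/87, 2/81}))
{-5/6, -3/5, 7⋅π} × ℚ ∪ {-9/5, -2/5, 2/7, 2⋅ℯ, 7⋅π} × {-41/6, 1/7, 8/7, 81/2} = ({-5/6, -3/5, 7⋅π} × ℚ) ∪ ({-9/5, -2/5, 2/7, 2⋅ℯ, 7⋅π} × {-41/6, 1/7, 8/7, 81/2})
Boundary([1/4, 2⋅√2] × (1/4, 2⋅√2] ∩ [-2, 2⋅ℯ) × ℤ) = [1/4, 2⋅√2] × {1, 2}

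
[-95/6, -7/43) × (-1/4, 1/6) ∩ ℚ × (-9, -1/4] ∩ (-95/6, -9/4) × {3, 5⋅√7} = ∅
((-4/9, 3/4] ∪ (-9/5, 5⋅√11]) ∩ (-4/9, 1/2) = (-4/9, 1/2)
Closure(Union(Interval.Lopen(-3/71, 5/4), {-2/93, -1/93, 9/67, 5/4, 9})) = Union({9}, Interval(-3/71, 5/4))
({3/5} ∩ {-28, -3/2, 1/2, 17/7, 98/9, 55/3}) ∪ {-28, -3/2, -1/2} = {-28, -3/2, -1/2}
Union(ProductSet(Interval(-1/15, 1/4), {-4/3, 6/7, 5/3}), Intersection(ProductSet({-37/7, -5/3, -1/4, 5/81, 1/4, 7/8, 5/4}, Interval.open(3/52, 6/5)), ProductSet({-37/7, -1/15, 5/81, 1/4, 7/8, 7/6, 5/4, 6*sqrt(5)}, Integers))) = Union(ProductSet({-37/7, 5/81, 1/4, 7/8, 5/4}, Range(1, 2, 1)), ProductSet(Interval(-1/15, 1/4), {-4/3, 6/7, 5/3}))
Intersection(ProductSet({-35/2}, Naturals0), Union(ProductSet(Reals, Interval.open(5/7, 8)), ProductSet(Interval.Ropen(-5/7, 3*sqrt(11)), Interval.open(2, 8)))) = ProductSet({-35/2}, Range(1, 8, 1))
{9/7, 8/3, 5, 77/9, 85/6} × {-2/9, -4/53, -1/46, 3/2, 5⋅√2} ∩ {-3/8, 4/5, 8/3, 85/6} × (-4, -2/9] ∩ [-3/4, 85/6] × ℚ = {8/3, 85/6} × {-2/9}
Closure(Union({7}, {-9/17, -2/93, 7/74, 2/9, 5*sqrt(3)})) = {-9/17, -2/93, 7/74, 2/9, 7, 5*sqrt(3)}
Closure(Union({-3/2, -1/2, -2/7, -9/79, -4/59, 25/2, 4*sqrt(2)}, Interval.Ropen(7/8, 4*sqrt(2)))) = Union({-3/2, -1/2, -2/7, -9/79, -4/59, 25/2}, Interval(7/8, 4*sqrt(2)))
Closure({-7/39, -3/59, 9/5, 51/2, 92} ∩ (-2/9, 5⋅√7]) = {-7/39, -3/59, 9/5}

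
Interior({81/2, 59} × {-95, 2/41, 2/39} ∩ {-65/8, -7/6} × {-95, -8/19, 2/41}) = ∅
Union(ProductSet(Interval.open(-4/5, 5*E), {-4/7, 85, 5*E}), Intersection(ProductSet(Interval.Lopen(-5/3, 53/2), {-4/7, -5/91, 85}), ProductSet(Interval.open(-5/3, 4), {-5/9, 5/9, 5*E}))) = ProductSet(Interval.open(-4/5, 5*E), {-4/7, 85, 5*E})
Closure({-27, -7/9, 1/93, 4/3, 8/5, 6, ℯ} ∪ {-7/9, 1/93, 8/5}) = {-27, -7/9, 1/93, 4/3, 8/5, 6, ℯ}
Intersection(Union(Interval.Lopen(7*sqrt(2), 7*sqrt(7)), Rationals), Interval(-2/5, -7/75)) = Intersection(Interval(-2/5, -7/75), Rationals)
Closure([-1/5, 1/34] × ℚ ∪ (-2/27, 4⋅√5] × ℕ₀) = ([-1/5, 1/34] × ℝ) ∪ ([-2/27, 4⋅√5] × ℕ₀)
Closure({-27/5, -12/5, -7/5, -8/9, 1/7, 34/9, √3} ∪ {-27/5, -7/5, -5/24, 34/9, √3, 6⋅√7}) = {-27/5, -12/5, -7/5, -8/9, -5/24, 1/7, 34/9, √3, 6⋅√7}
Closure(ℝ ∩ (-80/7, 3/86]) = [-80/7, 3/86]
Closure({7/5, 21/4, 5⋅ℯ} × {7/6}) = {7/5, 21/4, 5⋅ℯ} × {7/6}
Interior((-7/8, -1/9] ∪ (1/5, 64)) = (-7/8, -1/9) ∪ (1/5, 64)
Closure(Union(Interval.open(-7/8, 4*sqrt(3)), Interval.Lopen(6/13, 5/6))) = Interval(-7/8, 4*sqrt(3))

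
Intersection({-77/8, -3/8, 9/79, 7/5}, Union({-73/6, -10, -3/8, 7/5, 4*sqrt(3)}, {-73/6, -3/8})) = {-3/8, 7/5}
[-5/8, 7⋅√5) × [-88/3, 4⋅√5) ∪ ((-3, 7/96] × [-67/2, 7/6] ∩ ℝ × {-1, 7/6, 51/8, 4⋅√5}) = ((-3, 7/96] × {-1, 7/6}) ∪ ([-5/8, 7⋅√5) × [-88/3, 4⋅√5))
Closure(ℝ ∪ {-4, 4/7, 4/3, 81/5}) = ℝ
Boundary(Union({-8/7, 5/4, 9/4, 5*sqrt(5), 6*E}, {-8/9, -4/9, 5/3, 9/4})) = {-8/7, -8/9, -4/9, 5/4, 5/3, 9/4, 5*sqrt(5), 6*E}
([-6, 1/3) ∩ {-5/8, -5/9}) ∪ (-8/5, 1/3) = (-8/5, 1/3)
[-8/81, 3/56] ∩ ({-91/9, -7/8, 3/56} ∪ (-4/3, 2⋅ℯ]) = [-8/81, 3/56]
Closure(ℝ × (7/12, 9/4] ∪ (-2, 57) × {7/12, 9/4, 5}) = (ℝ × [7/12, 9/4]) ∪ ([-2, 57] × {7/12, 9/4, 5})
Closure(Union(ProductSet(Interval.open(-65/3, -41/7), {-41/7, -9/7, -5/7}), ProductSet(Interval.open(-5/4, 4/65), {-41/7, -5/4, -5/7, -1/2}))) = Union(ProductSet(Interval(-65/3, -41/7), {-41/7, -9/7, -5/7}), ProductSet(Interval(-5/4, 4/65), {-41/7, -5/4, -5/7, -1/2}))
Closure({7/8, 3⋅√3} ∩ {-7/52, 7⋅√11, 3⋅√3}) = {3⋅√3}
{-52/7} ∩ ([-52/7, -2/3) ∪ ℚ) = {-52/7}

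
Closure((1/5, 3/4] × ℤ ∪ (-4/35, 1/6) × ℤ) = ([-4/35, 1/6] ∪ [1/5, 3/4]) × ℤ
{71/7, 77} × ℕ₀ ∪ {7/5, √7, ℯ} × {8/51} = ({71/7, 77} × ℕ₀) ∪ ({7/5, √7, ℯ} × {8/51})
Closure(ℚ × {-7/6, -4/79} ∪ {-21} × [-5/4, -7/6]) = (ℝ × {-7/6, -4/79}) ∪ ({-21} × [-5/4, -7/6])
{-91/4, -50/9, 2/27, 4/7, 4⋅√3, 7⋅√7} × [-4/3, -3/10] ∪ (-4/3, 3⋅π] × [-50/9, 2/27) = ((-4/3, 3⋅π] × [-50/9, 2/27)) ∪ ({-91/4, -50/9, 2/27, 4/7, 4⋅√3, 7⋅√7} × [-4/3, -3/10])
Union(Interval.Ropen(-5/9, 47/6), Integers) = Union(Integers, Interval.Ropen(-5/9, 47/6))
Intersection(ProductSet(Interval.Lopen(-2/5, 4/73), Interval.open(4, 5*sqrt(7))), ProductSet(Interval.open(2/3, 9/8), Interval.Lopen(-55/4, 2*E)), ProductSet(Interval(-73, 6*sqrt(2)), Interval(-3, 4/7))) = EmptySet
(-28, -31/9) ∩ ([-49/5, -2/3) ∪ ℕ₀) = [-49/5, -31/9)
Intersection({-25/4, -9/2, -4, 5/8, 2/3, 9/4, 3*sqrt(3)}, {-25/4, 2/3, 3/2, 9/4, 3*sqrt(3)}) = {-25/4, 2/3, 9/4, 3*sqrt(3)}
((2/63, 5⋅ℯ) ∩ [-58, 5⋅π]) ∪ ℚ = ℚ ∪ [2/63, 5⋅ℯ)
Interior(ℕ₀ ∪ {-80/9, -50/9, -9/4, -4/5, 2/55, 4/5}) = ∅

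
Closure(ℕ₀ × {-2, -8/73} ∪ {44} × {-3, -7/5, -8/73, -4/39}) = (ℕ₀ × {-2, -8/73}) ∪ ({44} × {-3, -7/5, -8/73, -4/39})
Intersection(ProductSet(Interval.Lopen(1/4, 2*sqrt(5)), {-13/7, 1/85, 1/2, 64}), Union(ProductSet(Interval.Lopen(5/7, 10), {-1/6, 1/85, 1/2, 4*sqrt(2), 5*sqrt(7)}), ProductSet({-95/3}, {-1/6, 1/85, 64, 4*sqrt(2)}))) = ProductSet(Interval.Lopen(5/7, 2*sqrt(5)), {1/85, 1/2})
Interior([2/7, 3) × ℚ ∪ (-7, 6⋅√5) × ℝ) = (-7, 6⋅√5) × ℝ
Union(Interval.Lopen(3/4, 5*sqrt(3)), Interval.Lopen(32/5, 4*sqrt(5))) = Interval.Lopen(3/4, 4*sqrt(5))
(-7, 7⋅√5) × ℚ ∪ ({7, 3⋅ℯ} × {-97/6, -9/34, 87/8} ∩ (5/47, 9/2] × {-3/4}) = (-7, 7⋅√5) × ℚ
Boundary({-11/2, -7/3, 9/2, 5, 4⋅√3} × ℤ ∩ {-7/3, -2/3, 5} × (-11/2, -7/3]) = {-7/3, 5} × {-5, -4, -3}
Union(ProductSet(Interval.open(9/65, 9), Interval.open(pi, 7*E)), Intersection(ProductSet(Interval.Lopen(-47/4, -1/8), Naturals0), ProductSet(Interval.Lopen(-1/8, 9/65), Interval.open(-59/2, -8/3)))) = ProductSet(Interval.open(9/65, 9), Interval.open(pi, 7*E))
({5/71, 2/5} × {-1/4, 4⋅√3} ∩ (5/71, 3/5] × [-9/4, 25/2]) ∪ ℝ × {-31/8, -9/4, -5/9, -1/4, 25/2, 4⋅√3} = ℝ × {-31/8, -9/4, -5/9, -1/4, 25/2, 4⋅√3}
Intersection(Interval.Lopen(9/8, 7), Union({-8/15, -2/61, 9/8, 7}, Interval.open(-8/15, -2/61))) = {7}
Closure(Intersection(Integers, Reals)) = Integers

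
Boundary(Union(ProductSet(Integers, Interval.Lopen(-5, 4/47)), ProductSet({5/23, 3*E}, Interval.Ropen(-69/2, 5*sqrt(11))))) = Union(ProductSet({5/23, 3*E}, Interval(-69/2, 5*sqrt(11))), ProductSet(Integers, Interval(-5, 4/47)))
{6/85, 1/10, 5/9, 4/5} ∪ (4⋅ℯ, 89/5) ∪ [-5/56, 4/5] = [-5/56, 4/5] ∪ (4⋅ℯ, 89/5)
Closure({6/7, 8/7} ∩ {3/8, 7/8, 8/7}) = {8/7}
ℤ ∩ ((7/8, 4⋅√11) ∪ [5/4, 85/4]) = {1, 2, …, 21}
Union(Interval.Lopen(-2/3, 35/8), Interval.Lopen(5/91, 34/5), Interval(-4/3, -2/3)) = Interval(-4/3, 34/5)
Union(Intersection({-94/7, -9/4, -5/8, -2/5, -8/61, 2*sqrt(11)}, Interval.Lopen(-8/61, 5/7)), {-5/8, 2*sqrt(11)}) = {-5/8, 2*sqrt(11)}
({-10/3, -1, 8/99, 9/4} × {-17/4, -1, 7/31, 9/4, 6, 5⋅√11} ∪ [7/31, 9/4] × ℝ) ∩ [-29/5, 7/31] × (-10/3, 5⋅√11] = ({7/31} × (-10/3, 5⋅√11]) ∪ ({-10/3, -1, 8/99} × {-1, 7/31, 9/4, 6, 5⋅√11})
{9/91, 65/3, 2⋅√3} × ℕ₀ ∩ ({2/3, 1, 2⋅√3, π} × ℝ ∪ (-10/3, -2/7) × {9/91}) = {2⋅√3} × ℕ₀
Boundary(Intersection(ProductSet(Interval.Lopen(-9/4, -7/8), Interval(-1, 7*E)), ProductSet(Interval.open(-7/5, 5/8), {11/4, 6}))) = ProductSet(Interval(-7/5, -7/8), {11/4, 6})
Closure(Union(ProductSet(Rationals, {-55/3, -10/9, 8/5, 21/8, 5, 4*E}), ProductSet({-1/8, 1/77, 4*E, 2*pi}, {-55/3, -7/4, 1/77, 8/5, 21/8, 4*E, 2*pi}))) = Union(ProductSet({-1/8, 1/77, 4*E, 2*pi}, {-55/3, -7/4, 1/77, 8/5, 21/8, 4*E, 2*pi}), ProductSet(Reals, {-55/3, -10/9, 8/5, 21/8, 5, 4*E}))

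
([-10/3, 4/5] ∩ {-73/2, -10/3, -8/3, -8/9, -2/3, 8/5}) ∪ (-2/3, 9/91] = {-10/3, -8/3, -8/9} ∪ [-2/3, 9/91]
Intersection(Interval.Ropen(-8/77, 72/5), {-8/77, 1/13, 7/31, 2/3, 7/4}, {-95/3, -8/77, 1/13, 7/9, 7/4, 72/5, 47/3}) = {-8/77, 1/13, 7/4}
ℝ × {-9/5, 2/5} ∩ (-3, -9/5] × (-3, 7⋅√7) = (-3, -9/5] × {-9/5, 2/5}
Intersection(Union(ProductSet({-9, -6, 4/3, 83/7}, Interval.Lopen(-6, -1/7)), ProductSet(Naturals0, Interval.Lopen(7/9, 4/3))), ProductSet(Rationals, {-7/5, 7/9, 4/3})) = Union(ProductSet({-9, -6, 4/3, 83/7}, {-7/5}), ProductSet(Naturals0, {4/3}))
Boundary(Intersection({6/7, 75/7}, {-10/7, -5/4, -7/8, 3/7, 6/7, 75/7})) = {6/7, 75/7}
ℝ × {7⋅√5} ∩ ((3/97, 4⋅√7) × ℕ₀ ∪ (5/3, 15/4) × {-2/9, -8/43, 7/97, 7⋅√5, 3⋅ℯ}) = (5/3, 15/4) × {7⋅√5}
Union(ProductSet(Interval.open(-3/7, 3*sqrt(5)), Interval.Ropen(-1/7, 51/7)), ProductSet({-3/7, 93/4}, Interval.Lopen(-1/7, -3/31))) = Union(ProductSet({-3/7, 93/4}, Interval.Lopen(-1/7, -3/31)), ProductSet(Interval.open(-3/7, 3*sqrt(5)), Interval.Ropen(-1/7, 51/7)))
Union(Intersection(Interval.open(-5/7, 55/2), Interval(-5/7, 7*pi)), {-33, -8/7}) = Union({-33, -8/7}, Interval.Lopen(-5/7, 7*pi))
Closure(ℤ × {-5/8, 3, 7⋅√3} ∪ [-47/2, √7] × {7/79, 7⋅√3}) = (ℤ × {-5/8, 3, 7⋅√3}) ∪ ([-47/2, √7] × {7/79, 7⋅√3})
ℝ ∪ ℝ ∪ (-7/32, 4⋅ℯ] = (-∞, ∞)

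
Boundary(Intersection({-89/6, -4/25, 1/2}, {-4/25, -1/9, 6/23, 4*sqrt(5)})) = {-4/25}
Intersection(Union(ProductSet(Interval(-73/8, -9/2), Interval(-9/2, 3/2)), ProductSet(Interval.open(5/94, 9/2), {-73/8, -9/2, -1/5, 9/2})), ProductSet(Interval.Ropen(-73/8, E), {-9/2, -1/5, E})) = ProductSet(Union(Interval(-73/8, -9/2), Interval.open(5/94, E)), {-9/2, -1/5})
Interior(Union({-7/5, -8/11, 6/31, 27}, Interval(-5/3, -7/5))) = Interval.open(-5/3, -7/5)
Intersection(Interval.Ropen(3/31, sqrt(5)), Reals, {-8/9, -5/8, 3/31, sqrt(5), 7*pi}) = {3/31}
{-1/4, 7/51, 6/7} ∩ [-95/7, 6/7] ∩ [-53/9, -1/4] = {-1/4}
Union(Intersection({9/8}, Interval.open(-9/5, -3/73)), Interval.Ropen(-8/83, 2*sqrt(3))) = Interval.Ropen(-8/83, 2*sqrt(3))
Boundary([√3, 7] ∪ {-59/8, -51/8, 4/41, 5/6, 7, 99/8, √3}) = {-59/8, -51/8, 4/41, 5/6, 7, 99/8, √3}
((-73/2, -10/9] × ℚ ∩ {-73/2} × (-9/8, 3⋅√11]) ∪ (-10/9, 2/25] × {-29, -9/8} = (-10/9, 2/25] × {-29, -9/8}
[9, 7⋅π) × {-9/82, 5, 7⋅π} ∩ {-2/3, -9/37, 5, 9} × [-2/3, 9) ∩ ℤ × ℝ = {9} × {-9/82, 5}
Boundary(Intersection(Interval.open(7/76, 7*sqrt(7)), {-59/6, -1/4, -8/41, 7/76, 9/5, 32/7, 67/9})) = {9/5, 32/7, 67/9}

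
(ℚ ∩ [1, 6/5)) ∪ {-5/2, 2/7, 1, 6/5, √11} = {-5/2, 2/7, 6/5, √11} ∪ (ℚ ∩ [1, 6/5))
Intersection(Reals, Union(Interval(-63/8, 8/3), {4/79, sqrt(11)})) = Union({sqrt(11)}, Interval(-63/8, 8/3))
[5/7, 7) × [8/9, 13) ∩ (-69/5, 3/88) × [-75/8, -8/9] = ∅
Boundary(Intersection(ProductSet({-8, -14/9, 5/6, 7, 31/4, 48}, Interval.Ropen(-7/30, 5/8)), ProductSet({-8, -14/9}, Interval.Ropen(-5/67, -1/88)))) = ProductSet({-8, -14/9}, Interval(-5/67, -1/88))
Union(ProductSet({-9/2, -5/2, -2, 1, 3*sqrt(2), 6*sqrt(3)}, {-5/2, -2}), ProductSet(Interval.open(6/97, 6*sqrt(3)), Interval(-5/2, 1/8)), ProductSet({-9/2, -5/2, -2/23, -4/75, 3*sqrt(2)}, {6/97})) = Union(ProductSet({-9/2, -5/2, -2/23, -4/75, 3*sqrt(2)}, {6/97}), ProductSet({-9/2, -5/2, -2, 1, 3*sqrt(2), 6*sqrt(3)}, {-5/2, -2}), ProductSet(Interval.open(6/97, 6*sqrt(3)), Interval(-5/2, 1/8)))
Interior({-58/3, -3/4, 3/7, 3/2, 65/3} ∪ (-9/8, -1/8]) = (-9/8, -1/8)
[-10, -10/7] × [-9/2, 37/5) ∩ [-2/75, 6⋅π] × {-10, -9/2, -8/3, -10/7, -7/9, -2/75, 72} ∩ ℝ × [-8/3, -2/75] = ∅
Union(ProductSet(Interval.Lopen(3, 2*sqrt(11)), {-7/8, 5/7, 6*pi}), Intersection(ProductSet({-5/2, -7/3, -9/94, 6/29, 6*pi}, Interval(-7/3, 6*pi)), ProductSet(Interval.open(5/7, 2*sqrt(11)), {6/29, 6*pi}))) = ProductSet(Interval.Lopen(3, 2*sqrt(11)), {-7/8, 5/7, 6*pi})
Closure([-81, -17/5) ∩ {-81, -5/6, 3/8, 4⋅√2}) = {-81}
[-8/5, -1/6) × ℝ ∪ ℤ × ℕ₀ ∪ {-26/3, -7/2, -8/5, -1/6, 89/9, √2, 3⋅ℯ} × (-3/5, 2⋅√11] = (ℤ × ℕ₀) ∪ ([-8/5, -1/6) × ℝ) ∪ ({-26/3, -7/2, -8/5, -1/6, 89/9, √2, 3⋅ℯ} × (-3/5, 2⋅√11])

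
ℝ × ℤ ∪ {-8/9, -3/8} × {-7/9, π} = (ℝ × ℤ) ∪ ({-8/9, -3/8} × {-7/9, π})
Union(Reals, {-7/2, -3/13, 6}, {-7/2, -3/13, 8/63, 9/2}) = Reals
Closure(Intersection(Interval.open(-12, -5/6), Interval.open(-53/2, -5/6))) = Interval(-12, -5/6)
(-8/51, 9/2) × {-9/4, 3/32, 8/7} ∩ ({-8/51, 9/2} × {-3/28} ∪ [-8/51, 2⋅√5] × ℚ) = (-8/51, 2⋅√5] × {-9/4, 3/32, 8/7}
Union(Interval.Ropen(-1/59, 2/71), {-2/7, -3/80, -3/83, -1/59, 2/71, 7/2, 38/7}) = Union({-2/7, -3/80, -3/83, 7/2, 38/7}, Interval(-1/59, 2/71))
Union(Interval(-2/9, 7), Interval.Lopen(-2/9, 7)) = Interval(-2/9, 7)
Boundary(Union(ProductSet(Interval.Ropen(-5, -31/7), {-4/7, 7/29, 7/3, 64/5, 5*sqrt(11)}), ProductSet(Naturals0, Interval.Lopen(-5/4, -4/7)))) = Union(ProductSet(Interval(-5, -31/7), {-4/7, 7/29, 7/3, 64/5, 5*sqrt(11)}), ProductSet(Naturals0, Interval(-5/4, -4/7)))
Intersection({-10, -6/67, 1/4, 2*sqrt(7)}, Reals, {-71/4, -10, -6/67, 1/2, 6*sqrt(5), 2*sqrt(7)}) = {-10, -6/67, 2*sqrt(7)}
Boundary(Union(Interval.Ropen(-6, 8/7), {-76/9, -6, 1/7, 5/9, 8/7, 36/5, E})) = {-76/9, -6, 8/7, 36/5, E}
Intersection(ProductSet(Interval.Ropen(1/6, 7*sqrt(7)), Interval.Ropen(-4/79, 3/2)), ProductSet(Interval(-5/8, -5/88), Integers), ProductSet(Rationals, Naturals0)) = EmptySet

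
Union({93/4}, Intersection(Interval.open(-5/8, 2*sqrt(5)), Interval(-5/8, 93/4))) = Union({93/4}, Interval.open(-5/8, 2*sqrt(5)))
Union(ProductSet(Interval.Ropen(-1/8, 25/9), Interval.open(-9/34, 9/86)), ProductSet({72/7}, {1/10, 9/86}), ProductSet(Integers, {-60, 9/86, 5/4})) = Union(ProductSet({72/7}, {1/10, 9/86}), ProductSet(Integers, {-60, 9/86, 5/4}), ProductSet(Interval.Ropen(-1/8, 25/9), Interval.open(-9/34, 9/86)))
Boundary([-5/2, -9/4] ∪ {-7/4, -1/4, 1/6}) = {-5/2, -9/4, -7/4, -1/4, 1/6}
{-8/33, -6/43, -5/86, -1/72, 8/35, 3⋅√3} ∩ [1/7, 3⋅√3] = {8/35, 3⋅√3}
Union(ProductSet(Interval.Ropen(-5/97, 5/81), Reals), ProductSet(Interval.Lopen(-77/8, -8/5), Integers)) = Union(ProductSet(Interval.Lopen(-77/8, -8/5), Integers), ProductSet(Interval.Ropen(-5/97, 5/81), Reals))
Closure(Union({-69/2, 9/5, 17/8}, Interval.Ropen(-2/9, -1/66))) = Union({-69/2, 9/5, 17/8}, Interval(-2/9, -1/66))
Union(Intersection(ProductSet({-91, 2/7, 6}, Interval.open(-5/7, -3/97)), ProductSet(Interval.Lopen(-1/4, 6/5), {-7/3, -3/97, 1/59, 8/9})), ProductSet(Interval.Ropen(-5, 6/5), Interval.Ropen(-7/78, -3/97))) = ProductSet(Interval.Ropen(-5, 6/5), Interval.Ropen(-7/78, -3/97))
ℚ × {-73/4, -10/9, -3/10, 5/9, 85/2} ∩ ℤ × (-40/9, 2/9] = ℤ × {-10/9, -3/10}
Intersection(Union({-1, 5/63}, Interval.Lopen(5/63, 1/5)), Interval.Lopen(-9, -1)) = {-1}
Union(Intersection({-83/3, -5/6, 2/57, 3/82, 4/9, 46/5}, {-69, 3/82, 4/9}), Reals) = Reals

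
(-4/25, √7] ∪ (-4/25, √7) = (-4/25, √7]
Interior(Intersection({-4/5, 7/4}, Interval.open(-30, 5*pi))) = EmptySet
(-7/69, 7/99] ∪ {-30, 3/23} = {-30, 3/23} ∪ (-7/69, 7/99]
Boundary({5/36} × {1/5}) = {5/36} × {1/5}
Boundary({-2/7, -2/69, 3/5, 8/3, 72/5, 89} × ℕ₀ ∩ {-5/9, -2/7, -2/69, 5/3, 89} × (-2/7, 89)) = {-2/7, -2/69, 89} × {0, 1, …, 88}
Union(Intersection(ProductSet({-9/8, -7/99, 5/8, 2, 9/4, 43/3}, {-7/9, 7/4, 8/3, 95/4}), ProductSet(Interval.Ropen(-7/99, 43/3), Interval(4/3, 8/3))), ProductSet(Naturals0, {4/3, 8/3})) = Union(ProductSet({-7/99, 5/8, 2, 9/4}, {7/4, 8/3}), ProductSet(Naturals0, {4/3, 8/3}))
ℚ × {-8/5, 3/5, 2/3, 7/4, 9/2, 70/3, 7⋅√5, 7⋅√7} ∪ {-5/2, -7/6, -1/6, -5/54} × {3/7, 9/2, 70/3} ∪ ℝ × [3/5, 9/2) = (ℝ × [3/5, 9/2)) ∪ ({-5/2, -7/6, -1/6, -5/54} × {3/7, 9/2, 70/3}) ∪ (ℚ × {-8/5, 3/5, 2/3, 7/4, 9/2, 70/3, 7⋅√5, 7⋅√7})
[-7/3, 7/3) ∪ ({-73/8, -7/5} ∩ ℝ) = {-73/8} ∪ [-7/3, 7/3)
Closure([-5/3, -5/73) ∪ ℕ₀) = [-5/3, -5/73] ∪ ℕ₀ ∪ (ℕ₀ \ (-5/3, -5/73))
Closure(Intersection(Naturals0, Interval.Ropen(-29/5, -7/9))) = EmptySet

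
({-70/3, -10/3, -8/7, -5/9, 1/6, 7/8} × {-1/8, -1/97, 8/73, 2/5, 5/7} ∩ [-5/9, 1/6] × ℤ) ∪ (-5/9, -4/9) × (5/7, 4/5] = (-5/9, -4/9) × (5/7, 4/5]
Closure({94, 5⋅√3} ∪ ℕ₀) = ℕ₀ ∪ {5⋅√3}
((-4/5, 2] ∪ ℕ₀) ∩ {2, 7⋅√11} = {2}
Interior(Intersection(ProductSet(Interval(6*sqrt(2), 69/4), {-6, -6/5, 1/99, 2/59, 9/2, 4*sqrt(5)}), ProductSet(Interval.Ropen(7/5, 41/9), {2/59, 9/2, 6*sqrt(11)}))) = EmptySet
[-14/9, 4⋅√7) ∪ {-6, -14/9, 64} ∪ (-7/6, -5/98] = {-6, 64} ∪ [-14/9, 4⋅√7)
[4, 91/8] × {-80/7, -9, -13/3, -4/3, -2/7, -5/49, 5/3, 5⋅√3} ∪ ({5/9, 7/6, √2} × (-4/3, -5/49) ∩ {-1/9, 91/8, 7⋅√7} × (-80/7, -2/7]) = [4, 91/8] × {-80/7, -9, -13/3, -4/3, -2/7, -5/49, 5/3, 5⋅√3}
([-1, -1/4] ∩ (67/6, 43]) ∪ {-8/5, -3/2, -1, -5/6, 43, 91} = {-8/5, -3/2, -1, -5/6, 43, 91}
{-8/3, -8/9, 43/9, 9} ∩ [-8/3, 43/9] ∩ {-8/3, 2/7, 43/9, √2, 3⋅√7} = {-8/3, 43/9}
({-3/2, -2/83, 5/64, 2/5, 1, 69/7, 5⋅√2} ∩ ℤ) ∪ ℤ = ℤ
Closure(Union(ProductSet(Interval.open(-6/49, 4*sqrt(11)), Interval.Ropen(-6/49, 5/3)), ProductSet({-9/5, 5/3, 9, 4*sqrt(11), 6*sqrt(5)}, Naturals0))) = Union(ProductSet({-6/49, 4*sqrt(11)}, Interval(-6/49, 5/3)), ProductSet({-9/5, 4*sqrt(11), 6*sqrt(5)}, Naturals0), ProductSet({-9/5, 5/3, 9, 4*sqrt(11), 6*sqrt(5)}, Union(Complement(Naturals0, Interval.open(-6/49, 5/3)), Naturals0)), ProductSet(Interval(-6/49, 4*sqrt(11)), {-6/49, 5/3}), ProductSet(Interval.open(-6/49, 4*sqrt(11)), Interval.Ropen(-6/49, 5/3)))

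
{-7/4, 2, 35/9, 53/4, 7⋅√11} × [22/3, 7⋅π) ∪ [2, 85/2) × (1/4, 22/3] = ([2, 85/2) × (1/4, 22/3]) ∪ ({-7/4, 2, 35/9, 53/4, 7⋅√11} × [22/3, 7⋅π))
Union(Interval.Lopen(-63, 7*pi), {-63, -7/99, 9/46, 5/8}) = Interval(-63, 7*pi)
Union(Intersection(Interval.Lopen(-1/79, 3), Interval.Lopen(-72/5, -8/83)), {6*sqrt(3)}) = {6*sqrt(3)}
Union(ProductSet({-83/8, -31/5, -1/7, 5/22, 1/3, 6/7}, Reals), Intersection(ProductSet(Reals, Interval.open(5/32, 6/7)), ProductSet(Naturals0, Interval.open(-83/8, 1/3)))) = Union(ProductSet({-83/8, -31/5, -1/7, 5/22, 1/3, 6/7}, Reals), ProductSet(Naturals0, Interval.open(5/32, 1/3)))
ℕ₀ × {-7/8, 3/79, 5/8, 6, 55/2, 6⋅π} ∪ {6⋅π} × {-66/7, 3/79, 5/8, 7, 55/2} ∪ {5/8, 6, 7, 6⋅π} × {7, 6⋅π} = ({6⋅π} × {-66/7, 3/79, 5/8, 7, 55/2}) ∪ (ℕ₀ × {-7/8, 3/79, 5/8, 6, 55/2, 6⋅π}) ∪ ({5/8, 6, 7, 6⋅π} × {7, 6⋅π})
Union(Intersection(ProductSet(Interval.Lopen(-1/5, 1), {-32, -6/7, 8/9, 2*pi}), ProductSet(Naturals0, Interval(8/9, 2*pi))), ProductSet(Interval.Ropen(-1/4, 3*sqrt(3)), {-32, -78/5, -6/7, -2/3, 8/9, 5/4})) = Union(ProductSet(Interval.Ropen(-1/4, 3*sqrt(3)), {-32, -78/5, -6/7, -2/3, 8/9, 5/4}), ProductSet(Range(0, 2, 1), {8/9, 2*pi}))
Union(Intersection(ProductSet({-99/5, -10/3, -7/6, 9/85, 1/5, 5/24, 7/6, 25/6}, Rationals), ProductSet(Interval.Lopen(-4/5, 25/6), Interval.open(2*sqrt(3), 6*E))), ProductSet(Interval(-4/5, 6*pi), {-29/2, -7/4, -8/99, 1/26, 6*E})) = Union(ProductSet({9/85, 1/5, 5/24, 7/6, 25/6}, Intersection(Interval.open(2*sqrt(3), 6*E), Rationals)), ProductSet(Interval(-4/5, 6*pi), {-29/2, -7/4, -8/99, 1/26, 6*E}))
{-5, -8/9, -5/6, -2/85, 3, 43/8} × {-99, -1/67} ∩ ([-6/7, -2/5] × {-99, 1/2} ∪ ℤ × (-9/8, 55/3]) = ({-5/6} × {-99}) ∪ ({-5, 3} × {-1/67})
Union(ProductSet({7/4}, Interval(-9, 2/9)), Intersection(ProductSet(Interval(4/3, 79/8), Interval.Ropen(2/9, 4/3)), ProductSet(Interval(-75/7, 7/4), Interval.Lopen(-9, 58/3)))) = Union(ProductSet({7/4}, Interval(-9, 2/9)), ProductSet(Interval(4/3, 7/4), Interval.Ropen(2/9, 4/3)))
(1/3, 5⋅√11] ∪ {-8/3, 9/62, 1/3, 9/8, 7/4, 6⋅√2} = {-8/3, 9/62} ∪ [1/3, 5⋅√11]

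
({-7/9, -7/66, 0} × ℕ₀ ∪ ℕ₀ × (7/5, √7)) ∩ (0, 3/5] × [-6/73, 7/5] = ∅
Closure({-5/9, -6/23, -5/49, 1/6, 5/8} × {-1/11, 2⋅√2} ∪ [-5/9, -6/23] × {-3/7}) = ([-5/9, -6/23] × {-3/7}) ∪ ({-5/9, -6/23, -5/49, 1/6, 5/8} × {-1/11, 2⋅√2})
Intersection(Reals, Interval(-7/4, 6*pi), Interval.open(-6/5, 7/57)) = Interval.open(-6/5, 7/57)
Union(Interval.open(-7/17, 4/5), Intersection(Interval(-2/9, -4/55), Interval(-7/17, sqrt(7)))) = Interval.open(-7/17, 4/5)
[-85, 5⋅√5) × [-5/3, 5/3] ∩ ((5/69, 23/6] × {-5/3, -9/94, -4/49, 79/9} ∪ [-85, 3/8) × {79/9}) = (5/69, 23/6] × {-5/3, -9/94, -4/49}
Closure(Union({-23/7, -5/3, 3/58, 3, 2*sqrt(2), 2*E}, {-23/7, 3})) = {-23/7, -5/3, 3/58, 3, 2*sqrt(2), 2*E}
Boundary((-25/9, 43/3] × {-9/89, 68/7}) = [-25/9, 43/3] × {-9/89, 68/7}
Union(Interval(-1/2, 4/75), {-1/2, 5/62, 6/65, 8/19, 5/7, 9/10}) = Union({5/62, 6/65, 8/19, 5/7, 9/10}, Interval(-1/2, 4/75))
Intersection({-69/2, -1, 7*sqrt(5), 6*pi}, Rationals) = {-69/2, -1}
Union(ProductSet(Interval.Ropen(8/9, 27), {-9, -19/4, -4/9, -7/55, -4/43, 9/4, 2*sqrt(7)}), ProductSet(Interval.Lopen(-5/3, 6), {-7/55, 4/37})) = Union(ProductSet(Interval.Lopen(-5/3, 6), {-7/55, 4/37}), ProductSet(Interval.Ropen(8/9, 27), {-9, -19/4, -4/9, -7/55, -4/43, 9/4, 2*sqrt(7)}))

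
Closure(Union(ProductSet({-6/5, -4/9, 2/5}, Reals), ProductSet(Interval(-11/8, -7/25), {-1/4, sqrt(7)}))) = Union(ProductSet({-6/5, -4/9, 2/5}, Reals), ProductSet(Interval(-11/8, -7/25), {-1/4, sqrt(7)}))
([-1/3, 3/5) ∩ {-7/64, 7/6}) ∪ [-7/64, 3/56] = [-7/64, 3/56]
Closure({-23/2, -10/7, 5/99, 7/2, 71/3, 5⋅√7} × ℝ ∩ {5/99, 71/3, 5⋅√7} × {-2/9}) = {5/99, 71/3, 5⋅√7} × {-2/9}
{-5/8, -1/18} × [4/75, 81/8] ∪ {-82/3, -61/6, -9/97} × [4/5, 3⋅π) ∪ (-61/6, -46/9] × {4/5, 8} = ({-5/8, -1/18} × [4/75, 81/8]) ∪ ((-61/6, -46/9] × {4/5, 8}) ∪ ({-82/3, -61/6, -9/97} × [4/5, 3⋅π))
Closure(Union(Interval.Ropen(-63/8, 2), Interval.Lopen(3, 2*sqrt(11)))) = Union(Interval(-63/8, 2), Interval(3, 2*sqrt(11)))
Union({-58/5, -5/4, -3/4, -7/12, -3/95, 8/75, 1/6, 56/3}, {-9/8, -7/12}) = {-58/5, -5/4, -9/8, -3/4, -7/12, -3/95, 8/75, 1/6, 56/3}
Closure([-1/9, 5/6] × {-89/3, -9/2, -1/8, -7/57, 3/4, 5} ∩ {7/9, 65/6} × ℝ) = {7/9} × {-89/3, -9/2, -1/8, -7/57, 3/4, 5}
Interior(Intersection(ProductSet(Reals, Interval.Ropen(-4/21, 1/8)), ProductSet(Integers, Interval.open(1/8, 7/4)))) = EmptySet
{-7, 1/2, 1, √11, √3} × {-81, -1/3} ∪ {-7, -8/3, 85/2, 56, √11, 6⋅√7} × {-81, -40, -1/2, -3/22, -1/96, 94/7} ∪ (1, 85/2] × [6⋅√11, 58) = ({-7, 1/2, 1, √11, √3} × {-81, -1/3}) ∪ ((1, 85/2] × [6⋅√11, 58)) ∪ ({-7, -8/3, 85/2, 56, √11, 6⋅√7} × {-81, -40, -1/2, -3/22, -1/96, 94/7})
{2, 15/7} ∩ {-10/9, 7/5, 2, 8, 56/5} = {2}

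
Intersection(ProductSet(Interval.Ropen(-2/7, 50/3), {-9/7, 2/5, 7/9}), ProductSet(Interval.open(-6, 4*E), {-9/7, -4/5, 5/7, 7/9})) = ProductSet(Interval.Ropen(-2/7, 4*E), {-9/7, 7/9})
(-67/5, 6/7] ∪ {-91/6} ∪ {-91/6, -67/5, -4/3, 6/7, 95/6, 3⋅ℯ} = {-91/6, 95/6, 3⋅ℯ} ∪ [-67/5, 6/7]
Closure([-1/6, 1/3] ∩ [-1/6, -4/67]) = [-1/6, -4/67]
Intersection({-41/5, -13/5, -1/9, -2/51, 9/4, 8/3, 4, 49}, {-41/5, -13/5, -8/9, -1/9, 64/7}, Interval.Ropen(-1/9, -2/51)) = {-1/9}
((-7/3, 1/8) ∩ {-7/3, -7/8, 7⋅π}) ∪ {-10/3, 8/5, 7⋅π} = {-10/3, -7/8, 8/5, 7⋅π}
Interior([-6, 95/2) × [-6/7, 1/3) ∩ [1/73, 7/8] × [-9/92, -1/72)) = (1/73, 7/8) × (-9/92, -1/72)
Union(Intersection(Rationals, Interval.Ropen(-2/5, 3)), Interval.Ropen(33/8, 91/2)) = Union(Intersection(Interval.Ropen(-2/5, 3), Rationals), Interval.Ropen(33/8, 91/2))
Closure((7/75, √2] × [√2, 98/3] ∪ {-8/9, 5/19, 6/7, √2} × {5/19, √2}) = ({-8/9, 5/19, 6/7, √2} × {5/19, √2}) ∪ ([7/75, √2] × [√2, 98/3])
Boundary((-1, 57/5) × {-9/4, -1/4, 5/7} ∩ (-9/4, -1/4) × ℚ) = [-1, -1/4] × {-9/4, -1/4, 5/7}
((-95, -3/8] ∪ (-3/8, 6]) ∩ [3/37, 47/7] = [3/37, 6]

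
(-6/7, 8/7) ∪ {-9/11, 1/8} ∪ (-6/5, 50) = (-6/5, 50)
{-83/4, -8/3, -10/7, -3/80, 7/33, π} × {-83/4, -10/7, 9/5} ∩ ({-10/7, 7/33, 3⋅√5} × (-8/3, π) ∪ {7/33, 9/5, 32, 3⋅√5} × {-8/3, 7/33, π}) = {-10/7, 7/33} × {-10/7, 9/5}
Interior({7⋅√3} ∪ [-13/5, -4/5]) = (-13/5, -4/5)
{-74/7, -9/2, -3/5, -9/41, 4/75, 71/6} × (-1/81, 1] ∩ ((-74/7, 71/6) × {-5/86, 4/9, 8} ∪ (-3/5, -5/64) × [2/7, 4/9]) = ({-9/41} × [2/7, 4/9]) ∪ ({-9/2, -3/5, -9/41, 4/75} × {4/9})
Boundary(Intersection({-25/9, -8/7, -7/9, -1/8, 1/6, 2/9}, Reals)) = {-25/9, -8/7, -7/9, -1/8, 1/6, 2/9}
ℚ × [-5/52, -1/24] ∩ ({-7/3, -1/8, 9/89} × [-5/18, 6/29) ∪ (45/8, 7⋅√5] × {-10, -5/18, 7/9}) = {-7/3, -1/8, 9/89} × [-5/52, -1/24]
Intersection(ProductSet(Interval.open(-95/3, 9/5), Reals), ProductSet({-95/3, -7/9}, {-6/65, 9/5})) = ProductSet({-7/9}, {-6/65, 9/5})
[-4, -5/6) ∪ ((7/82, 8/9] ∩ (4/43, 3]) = [-4, -5/6) ∪ (4/43, 8/9]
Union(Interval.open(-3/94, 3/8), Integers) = Union(Integers, Interval.open(-3/94, 3/8))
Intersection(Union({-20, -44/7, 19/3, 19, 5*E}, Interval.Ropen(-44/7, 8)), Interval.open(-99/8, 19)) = Union({5*E}, Interval.Ropen(-44/7, 8))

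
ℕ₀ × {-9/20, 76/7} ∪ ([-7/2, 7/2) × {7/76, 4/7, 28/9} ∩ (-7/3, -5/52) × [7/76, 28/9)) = (ℕ₀ × {-9/20, 76/7}) ∪ ((-7/3, -5/52) × {7/76, 4/7})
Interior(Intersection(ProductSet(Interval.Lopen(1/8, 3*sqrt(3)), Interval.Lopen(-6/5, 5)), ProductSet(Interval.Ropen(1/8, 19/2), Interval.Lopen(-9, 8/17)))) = ProductSet(Interval.open(1/8, 3*sqrt(3)), Interval.open(-6/5, 8/17))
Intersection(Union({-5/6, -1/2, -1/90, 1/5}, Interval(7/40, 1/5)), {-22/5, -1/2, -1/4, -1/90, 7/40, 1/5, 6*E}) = {-1/2, -1/90, 7/40, 1/5}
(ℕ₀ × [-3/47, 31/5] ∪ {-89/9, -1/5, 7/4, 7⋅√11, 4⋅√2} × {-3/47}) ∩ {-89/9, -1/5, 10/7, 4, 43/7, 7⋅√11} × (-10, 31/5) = ({4} × [-3/47, 31/5)) ∪ ({-89/9, -1/5, 7⋅√11} × {-3/47})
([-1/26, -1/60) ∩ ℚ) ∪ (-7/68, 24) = (-7/68, 24) ∪ (ℚ ∩ [-1/26, -1/60))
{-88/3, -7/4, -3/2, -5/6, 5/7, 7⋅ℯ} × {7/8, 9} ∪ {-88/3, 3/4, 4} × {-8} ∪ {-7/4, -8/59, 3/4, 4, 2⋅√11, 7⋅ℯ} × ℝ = ({-88/3, 3/4, 4} × {-8}) ∪ ({-88/3, -7/4, -3/2, -5/6, 5/7, 7⋅ℯ} × {7/8, 9}) ∪ ({-7/4, -8/59, 3/4, 4, 2⋅√11, 7⋅ℯ} × ℝ)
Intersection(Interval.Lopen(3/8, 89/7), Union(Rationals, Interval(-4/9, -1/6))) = Intersection(Interval.Lopen(3/8, 89/7), Rationals)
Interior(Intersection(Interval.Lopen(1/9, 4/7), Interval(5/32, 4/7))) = Interval.open(5/32, 4/7)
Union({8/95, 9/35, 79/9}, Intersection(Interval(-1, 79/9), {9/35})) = {8/95, 9/35, 79/9}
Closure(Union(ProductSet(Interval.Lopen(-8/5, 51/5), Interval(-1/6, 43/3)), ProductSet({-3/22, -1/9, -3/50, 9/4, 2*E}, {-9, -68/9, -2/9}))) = Union(ProductSet({-3/22, -1/9, -3/50, 9/4, 2*E}, {-9, -68/9, -2/9}), ProductSet(Interval(-8/5, 51/5), Interval(-1/6, 43/3)))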